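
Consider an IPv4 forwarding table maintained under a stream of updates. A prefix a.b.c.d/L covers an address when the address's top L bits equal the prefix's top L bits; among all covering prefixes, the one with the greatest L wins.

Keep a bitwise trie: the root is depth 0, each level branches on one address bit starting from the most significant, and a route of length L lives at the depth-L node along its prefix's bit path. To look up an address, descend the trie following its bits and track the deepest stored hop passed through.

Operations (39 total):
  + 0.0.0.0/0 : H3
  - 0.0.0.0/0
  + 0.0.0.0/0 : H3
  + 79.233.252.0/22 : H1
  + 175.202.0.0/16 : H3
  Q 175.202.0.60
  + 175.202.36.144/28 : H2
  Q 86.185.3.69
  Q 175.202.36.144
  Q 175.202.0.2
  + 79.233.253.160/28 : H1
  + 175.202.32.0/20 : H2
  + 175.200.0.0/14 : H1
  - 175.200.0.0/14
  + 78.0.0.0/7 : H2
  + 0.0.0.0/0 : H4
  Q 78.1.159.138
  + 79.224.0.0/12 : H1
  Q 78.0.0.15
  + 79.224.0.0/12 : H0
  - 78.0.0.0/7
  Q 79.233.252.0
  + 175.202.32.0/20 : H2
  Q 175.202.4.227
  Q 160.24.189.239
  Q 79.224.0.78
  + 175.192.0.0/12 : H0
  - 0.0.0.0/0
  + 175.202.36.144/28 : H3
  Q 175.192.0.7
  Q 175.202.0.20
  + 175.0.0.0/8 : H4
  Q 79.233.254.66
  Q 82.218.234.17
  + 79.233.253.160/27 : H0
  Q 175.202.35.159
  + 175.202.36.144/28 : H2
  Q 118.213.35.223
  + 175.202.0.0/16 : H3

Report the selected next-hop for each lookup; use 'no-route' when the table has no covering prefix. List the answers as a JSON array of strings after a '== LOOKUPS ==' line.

Apply in order:
  add 0.0.0.0/0 -> H3 at depth 0
  del 0.0.0.0/0 (clear depth 0)
  add 0.0.0.0/0 -> H3 at depth 0
  add 79.233.252.0/22 -> H1 at depth 22
  add 175.202.0.0/16 -> H3 at depth 16
  lookup 175.202.0.60: bits 1010111111001010 walk d0:H3→d1:-→d2:-→d3:-→d4:-→d5:-→d6:-→d7:-→d8:-→d9:-→d10:-→d11:-→d12:-→d13:-→d14:-→d15:-→d16:H3 -> H3
  add 175.202.36.144/28 -> H2 at depth 28
  lookup 86.185.3.69: bits 010 walk d0:H3→d1:-→d2:-→d3:- -> H3
  lookup 175.202.36.144: bits 1010111111001010001001001001 walk d0:H3→d1:-→d2:-→d3:-→d4:-→d5:-→d6:-→d7:-→d8:-→d9:-→d10:-→d11:-→d12:-→d13:-→d14:-→d15:-→d16:H3→d17:-→d18:-→d19:-→d20:-→d21:-→d22:-→d23:-→d24:-→d25:-→d26:-→d27:-→d28:H2 -> H2
  lookup 175.202.0.2: bits 101011111100101000 walk d0:H3→d1:-→d2:-→d3:-→d4:-→d5:-→d6:-→d7:-→d8:-→d9:-→d10:-→d11:-→d12:-→d13:-→d14:-→d15:-→d16:H3→d17:-→d18:- -> H3
  add 79.233.253.160/28 -> H1 at depth 28
  add 175.202.32.0/20 -> H2 at depth 20
  add 175.200.0.0/14 -> H1 at depth 14
  del 175.200.0.0/14 (clear depth 14)
  add 78.0.0.0/7 -> H2 at depth 7
  add 0.0.0.0/0 -> H4 at depth 0
  lookup 78.1.159.138: bits 0100111 walk d0:H4→d1:-→d2:-→d3:-→d4:-→d5:-→d6:-→d7:H2 -> H2
  add 79.224.0.0/12 -> H1 at depth 12
  lookup 78.0.0.15: bits 0100111 walk d0:H4→d1:-→d2:-→d3:-→d4:-→d5:-→d6:-→d7:H2 -> H2
  add 79.224.0.0/12 -> H0 at depth 12
  del 78.0.0.0/7 (clear depth 7)
  lookup 79.233.252.0: bits 01001111111010011111110 walk d0:H4→d1:-→d2:-→d3:-→d4:-→d5:-→d6:-→d7:-→d8:-→d9:-→d10:-→d11:-→d12:H0→d13:-→d14:-→d15:-→d16:-→d17:-→d18:-→d19:-→d20:-→d21:-→d22:H1→d23:- -> H1
  add 175.202.32.0/20 -> H2 at depth 20
  lookup 175.202.4.227: bits 101011111100101000 walk d0:H4→d1:-→d2:-→d3:-→d4:-→d5:-→d6:-→d7:-→d8:-→d9:-→d10:-→d11:-→d12:-→d13:-→d14:-→d15:-→d16:H3→d17:-→d18:- -> H3
  lookup 160.24.189.239: bits 1010 walk d0:H4→d1:-→d2:-→d3:-→d4:- -> H4
  lookup 79.224.0.78: bits 010011111110 walk d0:H4→d1:-→d2:-→d3:-→d4:-→d5:-→d6:-→d7:-→d8:-→d9:-→d10:-→d11:-→d12:H0 -> H0
  add 175.192.0.0/12 -> H0 at depth 12
  del 0.0.0.0/0 (clear depth 0)
  add 175.202.36.144/28 -> H3 at depth 28
  lookup 175.192.0.7: bits 101011111100 walk d0:-→d1:-→d2:-→d3:-→d4:-→d5:-→d6:-→d7:-→d8:-→d9:-→d10:-→d11:-→d12:H0 -> H0
  lookup 175.202.0.20: bits 101011111100101000 walk d0:-→d1:-→d2:-→d3:-→d4:-→d5:-→d6:-→d7:-→d8:-→d9:-→d10:-→d11:-→d12:H0→d13:-→d14:-→d15:-→d16:H3→d17:-→d18:- -> H3
  add 175.0.0.0/8 -> H4 at depth 8
  lookup 79.233.254.66: bits 0100111111101001111111 walk d0:-→d1:-→d2:-→d3:-→d4:-→d5:-→d6:-→d7:-→d8:-→d9:-→d10:-→d11:-→d12:H0→d13:-→d14:-→d15:-→d16:-→d17:-→d18:-→d19:-→d20:-→d21:-→d22:H1 -> H1
  lookup 82.218.234.17: bits 010 walk d0:-→d1:-→d2:-→d3:- -> no-route
  add 79.233.253.160/27 -> H0 at depth 27
  lookup 175.202.35.159: bits 101011111100101000100 walk d0:-→d1:-→d2:-→d3:-→d4:-→d5:-→d6:-→d7:-→d8:H4→d9:-→d10:-→d11:-→d12:H0→d13:-→d14:-→d15:-→d16:H3→d17:-→d18:-→d19:-→d20:H2→d21:- -> H2
  add 175.202.36.144/28 -> H2 at depth 28
  lookup 118.213.35.223: bits 01 walk d0:-→d1:-→d2:- -> no-route
  add 175.202.0.0/16 -> H3 at depth 16

== LOOKUPS ==
["H3","H3","H2","H3","H2","H2","H1","H3","H4","H0","H0","H3","H1","no-route","H2","no-route"]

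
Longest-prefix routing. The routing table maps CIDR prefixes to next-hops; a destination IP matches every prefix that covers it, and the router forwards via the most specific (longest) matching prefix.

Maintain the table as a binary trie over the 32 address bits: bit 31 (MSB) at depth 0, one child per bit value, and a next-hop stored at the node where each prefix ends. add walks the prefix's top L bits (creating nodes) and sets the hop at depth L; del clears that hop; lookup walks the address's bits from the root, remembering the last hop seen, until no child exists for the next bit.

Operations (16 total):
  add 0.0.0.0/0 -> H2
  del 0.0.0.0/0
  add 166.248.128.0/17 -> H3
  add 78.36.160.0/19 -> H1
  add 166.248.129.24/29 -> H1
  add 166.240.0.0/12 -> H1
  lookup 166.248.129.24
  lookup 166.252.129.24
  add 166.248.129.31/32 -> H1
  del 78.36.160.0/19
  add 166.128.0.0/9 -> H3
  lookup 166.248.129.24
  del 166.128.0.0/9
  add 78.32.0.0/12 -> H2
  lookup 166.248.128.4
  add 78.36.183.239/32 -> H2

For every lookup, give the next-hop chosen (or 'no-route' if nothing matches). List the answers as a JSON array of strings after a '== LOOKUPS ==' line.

Trace:
  add 0.0.0.0/0 -> H2 at depth 0
  del 0.0.0.0/0 (clear depth 0)
  add 166.248.128.0/17 -> H3 at depth 17
  add 78.36.160.0/19 -> H1 at depth 19
  add 166.248.129.24/29 -> H1 at depth 29
  add 166.240.0.0/12 -> H1 at depth 12
  ? 166.248.129.24  path d0:-→d1:-→d2:-→d3:-→d4:-→d5:-→d6:-→d7:-→d8:-→d9:-→d10:-→d11:-→d12:H1→d13:-→d14:-→d15:-→d16:-→d17:H3→d18:-→d19:-→d20:-→d21:-→d22:-→d23:-→d24:-→d25:-→d26:-→d27:-→d28:-→d29:H1  best=H1
  ? 166.252.129.24  path d0:-→d1:-→d2:-→d3:-→d4:-→d5:-→d6:-→d7:-→d8:-→d9:-→d10:-→d11:-→d12:H1→d13:-  best=H1
  add 166.248.129.31/32 -> H1 at depth 32
  del 78.36.160.0/19 (clear depth 19)
  add 166.128.0.0/9 -> H3 at depth 9
  ? 166.248.129.24  path d0:-→d1:-→d2:-→d3:-→d4:-→d5:-→d6:-→d7:-→d8:-→d9:H3→d10:-→d11:-→d12:H1→d13:-→d14:-→d15:-→d16:-→d17:H3→d18:-→d19:-→d20:-→d21:-→d22:-→d23:-→d24:-→d25:-→d26:-→d27:-→d28:-→d29:H1  best=H1
  del 166.128.0.0/9 (clear depth 9)
  add 78.32.0.0/12 -> H2 at depth 12
  ? 166.248.128.4  path d0:-→d1:-→d2:-→d3:-→d4:-→d5:-→d6:-→d7:-→d8:-→d9:-→d10:-→d11:-→d12:H1→d13:-→d14:-→d15:-→d16:-→d17:H3→d18:-→d19:-→d20:-→d21:-→d22:-→d23:-  best=H3
  add 78.36.183.239/32 -> H2 at depth 32

== LOOKUPS ==
["H1","H1","H1","H3"]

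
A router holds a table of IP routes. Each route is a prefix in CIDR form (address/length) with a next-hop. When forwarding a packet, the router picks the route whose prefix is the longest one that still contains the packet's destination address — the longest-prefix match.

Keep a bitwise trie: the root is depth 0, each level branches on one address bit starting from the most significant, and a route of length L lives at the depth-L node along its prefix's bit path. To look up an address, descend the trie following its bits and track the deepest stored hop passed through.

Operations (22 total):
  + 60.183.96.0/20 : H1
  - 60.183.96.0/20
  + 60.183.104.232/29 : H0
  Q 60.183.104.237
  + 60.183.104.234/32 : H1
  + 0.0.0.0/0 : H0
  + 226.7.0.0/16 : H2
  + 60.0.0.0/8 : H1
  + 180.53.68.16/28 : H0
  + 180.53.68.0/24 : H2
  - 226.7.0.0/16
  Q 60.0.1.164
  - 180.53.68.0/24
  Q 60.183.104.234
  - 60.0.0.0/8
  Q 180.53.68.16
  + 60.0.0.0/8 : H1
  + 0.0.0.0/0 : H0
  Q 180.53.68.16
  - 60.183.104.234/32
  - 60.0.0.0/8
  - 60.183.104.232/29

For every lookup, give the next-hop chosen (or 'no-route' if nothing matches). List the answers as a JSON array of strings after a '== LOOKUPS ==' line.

Apply in order:
  + 60.183.96.0/20 (H1) depth=20
  del 60.183.96.0/20 (clear depth 20)
  + 60.183.104.232/29 (H0) depth=29
  ? 60.183.104.237  path d0:-→d1:-→d2:-→d3:-→d4:-→d5:-→d6:-→d7:-→d8:-→d9:-→d10:-→d11:-→d12:-→d13:-→d14:-→d15:-→d16:-→d17:-→d18:-→d19:-→d20:-→d21:-→d22:-→d23:-→d24:-→d25:-→d26:-→d27:-→d28:-→d29:H0  best=H0
  + 60.183.104.234/32 (H1) depth=32
  + 0.0.0.0/0 (H0) depth=0
  + 226.7.0.0/16 (H2) depth=16
  + 60.0.0.0/8 (H1) depth=8
  + 180.53.68.16/28 (H0) depth=28
  + 180.53.68.0/24 (H2) depth=24
  del 226.7.0.0/16 (clear depth 16)
  ? 60.0.1.164  path d0:H0→d1:-→d2:-→d3:-→d4:-→d5:-→d6:-→d7:-→d8:H1  best=H1
  del 180.53.68.0/24 (clear depth 24)
  ? 60.183.104.234  path d0:H0→d1:-→d2:-→d3:-→d4:-→d5:-→d6:-→d7:-→d8:H1→d9:-→d10:-→d11:-→d12:-→d13:-→d14:-→d15:-→d16:-→d17:-→d18:-→d19:-→d20:-→d21:-→d22:-→d23:-→d24:-→d25:-→d26:-→d27:-→d28:-→d29:H0→d30:-→d31:-→d32:H1  best=H1
  del 60.0.0.0/8 (clear depth 8)
  ? 180.53.68.16  path d0:H0→d1:-→d2:-→d3:-→d4:-→d5:-→d6:-→d7:-→d8:-→d9:-→d10:-→d11:-→d12:-→d13:-→d14:-→d15:-→d16:-→d17:-→d18:-→d19:-→d20:-→d21:-→d22:-→d23:-→d24:-→d25:-→d26:-→d27:-→d28:H0  best=H0
  + 60.0.0.0/8 (H1) depth=8
  + 0.0.0.0/0 (H0) depth=0
  ? 180.53.68.16  path d0:H0→d1:-→d2:-→d3:-→d4:-→d5:-→d6:-→d7:-→d8:-→d9:-→d10:-→d11:-→d12:-→d13:-→d14:-→d15:-→d16:-→d17:-→d18:-→d19:-→d20:-→d21:-→d22:-→d23:-→d24:-→d25:-→d26:-→d27:-→d28:H0  best=H0
  del 60.183.104.234/32 (clear depth 32)
  del 60.0.0.0/8 (clear depth 8)
  del 60.183.104.232/29 (clear depth 29)

== LOOKUPS ==
["H0","H1","H1","H0","H0"]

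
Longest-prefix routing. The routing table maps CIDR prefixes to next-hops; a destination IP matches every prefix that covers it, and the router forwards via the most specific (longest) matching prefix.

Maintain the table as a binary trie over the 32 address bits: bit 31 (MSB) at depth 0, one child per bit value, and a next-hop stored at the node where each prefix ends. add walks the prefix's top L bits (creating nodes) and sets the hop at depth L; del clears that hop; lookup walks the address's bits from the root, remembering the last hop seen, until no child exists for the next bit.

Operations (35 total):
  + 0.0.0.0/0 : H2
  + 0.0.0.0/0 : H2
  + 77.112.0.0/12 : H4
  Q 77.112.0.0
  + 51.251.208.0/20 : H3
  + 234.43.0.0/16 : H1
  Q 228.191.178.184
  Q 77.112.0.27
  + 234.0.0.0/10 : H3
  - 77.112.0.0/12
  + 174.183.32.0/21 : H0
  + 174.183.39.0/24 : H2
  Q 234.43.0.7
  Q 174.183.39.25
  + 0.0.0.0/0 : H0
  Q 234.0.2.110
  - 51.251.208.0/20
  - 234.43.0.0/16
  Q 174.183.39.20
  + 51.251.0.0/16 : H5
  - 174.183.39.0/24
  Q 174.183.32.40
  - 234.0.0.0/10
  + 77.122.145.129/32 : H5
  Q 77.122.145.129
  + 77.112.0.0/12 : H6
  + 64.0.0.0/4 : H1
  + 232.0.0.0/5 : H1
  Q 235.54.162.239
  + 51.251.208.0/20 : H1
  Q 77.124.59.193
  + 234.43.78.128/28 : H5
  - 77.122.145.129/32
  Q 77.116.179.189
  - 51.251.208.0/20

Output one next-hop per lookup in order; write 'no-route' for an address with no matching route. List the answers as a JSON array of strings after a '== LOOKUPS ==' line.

Trace:
  add 0.0.0.0/0 -> H2 at depth 0
  add 0.0.0.0/0 -> H2 at depth 0
  add 77.112.0.0/12 -> H4 at depth 12
  ? 77.112.0.0  path d0:H2→d1:-→d2:-→d3:-→d4:-→d5:-→d6:-→d7:-→d8:-→d9:-→d10:-→d11:-→d12:H4  best=H4
  add 51.251.208.0/20 -> H3 at depth 20
  add 234.43.0.0/16 -> H1 at depth 16
  ? 228.191.178.184  path d0:H2→d1:-→d2:-→d3:-→d4:-  best=H2
  ? 77.112.0.27  path d0:H2→d1:-→d2:-→d3:-→d4:-→d5:-→d6:-→d7:-→d8:-→d9:-→d10:-→d11:-→d12:H4  best=H4
  add 234.0.0.0/10 -> H3 at depth 10
  - 77.112.0.0/12 clear@12
  add 174.183.32.0/21 -> H0 at depth 21
  add 174.183.39.0/24 -> H2 at depth 24
  ? 234.43.0.7  path d0:H2→d1:-→d2:-→d3:-→d4:-→d5:-→d6:-→d7:-→d8:-→d9:-→d10:H3→d11:-→d12:-→d13:-→d14:-→d15:-→d16:H1  best=H1
  ? 174.183.39.25  path d0:H2→d1:-→d2:-→d3:-→d4:-→d5:-→d6:-→d7:-→d8:-→d9:-→d10:-→d11:-→d12:-→d13:-→d14:-→d15:-→d16:-→d17:-→d18:-→d19:-→d20:-→d21:H0→d22:-→d23:-→d24:H2  best=H2
  add 0.0.0.0/0 -> H0 at depth 0
  ? 234.0.2.110  path d0:H0→d1:-→d2:-→d3:-→d4:-→d5:-→d6:-→d7:-→d8:-→d9:-→d10:H3  best=H3
  - 51.251.208.0/20 clear@20
  - 234.43.0.0/16 clear@16
  ? 174.183.39.20  path d0:H0→d1:-→d2:-→d3:-→d4:-→d5:-→d6:-→d7:-→d8:-→d9:-→d10:-→d11:-→d12:-→d13:-→d14:-→d15:-→d16:-→d17:-→d18:-→d19:-→d20:-→d21:H0→d22:-→d23:-→d24:H2  best=H2
  add 51.251.0.0/16 -> H5 at depth 16
  - 174.183.39.0/24 clear@24
  ? 174.183.32.40  path d0:H0→d1:-→d2:-→d3:-→d4:-→d5:-→d6:-→d7:-→d8:-→d9:-→d10:-→d11:-→d12:-→d13:-→d14:-→d15:-→d16:-→d17:-→d18:-→d19:-→d20:-→d21:H0  best=H0
  - 234.0.0.0/10 clear@10
  add 77.122.145.129/32 -> H5 at depth 32
  ? 77.122.145.129  path d0:H0→d1:-→d2:-→d3:-→d4:-→d5:-→d6:-→d7:-→d8:-→d9:-→d10:-→d11:-→d12:-→d13:-→d14:-→d15:-→d16:-→d17:-→d18:-→d19:-→d20:-→d21:-→d22:-→d23:-→d24:-→d25:-→d26:-→d27:-→d28:-→d29:-→d30:-→d31:-→d32:H5  best=H5
  add 77.112.0.0/12 -> H6 at depth 12
  add 64.0.0.0/4 -> H1 at depth 4
  add 232.0.0.0/5 -> H1 at depth 5
  ? 235.54.162.239  path d0:H0→d1:-→d2:-→d3:-→d4:-→d5:H1→d6:-→d7:-  best=H1
  add 51.251.208.0/20 -> H1 at depth 20
  ? 77.124.59.193  path d0:H0→d1:-→d2:-→d3:-→d4:H1→d5:-→d6:-→d7:-→d8:-→d9:-→d10:-→d11:-→d12:H6→d13:-  best=H6
  add 234.43.78.128/28 -> H5 at depth 28
  - 77.122.145.129/32 clear@32
  ? 77.116.179.189  path d0:H0→d1:-→d2:-→d3:-→d4:H1→d5:-→d6:-→d7:-→d8:-→d9:-→d10:-→d11:-→d12:H6  best=H6
  - 51.251.208.0/20 clear@20

== LOOKUPS ==
["H4","H2","H4","H1","H2","H3","H2","H0","H5","H1","H6","H6"]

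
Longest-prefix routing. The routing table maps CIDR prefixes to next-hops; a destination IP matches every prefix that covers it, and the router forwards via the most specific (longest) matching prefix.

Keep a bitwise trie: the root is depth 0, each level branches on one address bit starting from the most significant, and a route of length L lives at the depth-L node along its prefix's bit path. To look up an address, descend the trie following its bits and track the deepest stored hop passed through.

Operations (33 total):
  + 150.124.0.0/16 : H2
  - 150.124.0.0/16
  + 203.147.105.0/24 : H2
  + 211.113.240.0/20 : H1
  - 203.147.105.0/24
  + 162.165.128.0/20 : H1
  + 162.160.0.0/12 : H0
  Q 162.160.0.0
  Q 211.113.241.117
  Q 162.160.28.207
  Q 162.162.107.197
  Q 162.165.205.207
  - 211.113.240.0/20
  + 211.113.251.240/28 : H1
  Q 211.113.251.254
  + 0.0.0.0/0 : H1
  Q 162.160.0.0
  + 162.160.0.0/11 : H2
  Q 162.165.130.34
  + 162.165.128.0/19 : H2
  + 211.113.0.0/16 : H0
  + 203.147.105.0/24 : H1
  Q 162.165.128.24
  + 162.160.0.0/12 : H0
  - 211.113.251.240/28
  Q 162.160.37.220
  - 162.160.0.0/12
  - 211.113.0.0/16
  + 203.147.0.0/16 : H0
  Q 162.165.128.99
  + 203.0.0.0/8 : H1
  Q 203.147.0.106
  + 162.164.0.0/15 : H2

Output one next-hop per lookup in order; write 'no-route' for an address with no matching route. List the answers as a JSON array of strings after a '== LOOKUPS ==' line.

Apply in order:
  add 150.124.0.0/16 -> H2 at depth 16
  del 150.124.0.0/16 (clear depth 16)
  add 203.147.105.0/24 -> H2 at depth 24
  add 211.113.240.0/20 -> H1 at depth 20
  del 203.147.105.0/24 (clear depth 24)
  add 162.165.128.0/20 -> H1 at depth 20
  add 162.160.0.0/12 -> H0 at depth 12
  lookup 162.160.0.0: bits 1010001010100 walk d0:-→d1:-→d2:-→d3:-→d4:-→d5:-→d6:-→d7:-→d8:-→d9:-→d10:-→d11:-→d12:H0→d13:- -> H0
  lookup 211.113.241.117: bits 11010011011100011111 walk d0:-→d1:-→d2:-→d3:-→d4:-→d5:-→d6:-→d7:-→d8:-→d9:-→d10:-→d11:-→d12:-→d13:-→d14:-→d15:-→d16:-→d17:-→d18:-→d19:-→d20:H1 -> H1
  lookup 162.160.28.207: bits 1010001010100 walk d0:-→d1:-→d2:-→d3:-→d4:-→d5:-→d6:-→d7:-→d8:-→d9:-→d10:-→d11:-→d12:H0→d13:- -> H0
  lookup 162.162.107.197: bits 1010001010100 walk d0:-→d1:-→d2:-→d3:-→d4:-→d5:-→d6:-→d7:-→d8:-→d9:-→d10:-→d11:-→d12:H0→d13:- -> H0
  lookup 162.165.205.207: bits 10100010101001011 walk d0:-→d1:-→d2:-→d3:-→d4:-→d5:-→d6:-→d7:-→d8:-→d9:-→d10:-→d11:-→d12:H0→d13:-→d14:-→d15:-→d16:-→d17:- -> H0
  del 211.113.240.0/20 (clear depth 20)
  add 211.113.251.240/28 -> H1 at depth 28
  lookup 211.113.251.254: bits 1101001101110001111110111111 walk d0:-→d1:-→d2:-→d3:-→d4:-→d5:-→d6:-→d7:-→d8:-→d9:-→d10:-→d11:-→d12:-→d13:-→d14:-→d15:-→d16:-→d17:-→d18:-→d19:-→d20:-→d21:-→d22:-→d23:-→d24:-→d25:-→d26:-→d27:-→d28:H1 -> H1
  add 0.0.0.0/0 -> H1 at depth 0
  lookup 162.160.0.0: bits 1010001010100 walk d0:H1→d1:-→d2:-→d3:-→d4:-→d5:-→d6:-→d7:-→d8:-→d9:-→d10:-→d11:-→d12:H0→d13:- -> H0
  add 162.160.0.0/11 -> H2 at depth 11
  lookup 162.165.130.34: bits 10100010101001011000 walk d0:H1→d1:-→d2:-→d3:-→d4:-→d5:-→d6:-→d7:-→d8:-→d9:-→d10:-→d11:H2→d12:H0→d13:-→d14:-→d15:-→d16:-→d17:-→d18:-→d19:-→d20:H1 -> H1
  add 162.165.128.0/19 -> H2 at depth 19
  add 211.113.0.0/16 -> H0 at depth 16
  add 203.147.105.0/24 -> H1 at depth 24
  lookup 162.165.128.24: bits 10100010101001011000 walk d0:H1→d1:-→d2:-→d3:-→d4:-→d5:-→d6:-→d7:-→d8:-→d9:-→d10:-→d11:H2→d12:H0→d13:-→d14:-→d15:-→d16:-→d17:-→d18:-→d19:H2→d20:H1 -> H1
  add 162.160.0.0/12 -> H0 at depth 12
  del 211.113.251.240/28 (clear depth 28)
  lookup 162.160.37.220: bits 1010001010100 walk d0:H1→d1:-→d2:-→d3:-→d4:-→d5:-→d6:-→d7:-→d8:-→d9:-→d10:-→d11:H2→d12:H0→d13:- -> H0
  del 162.160.0.0/12 (clear depth 12)
  del 211.113.0.0/16 (clear depth 16)
  add 203.147.0.0/16 -> H0 at depth 16
  lookup 162.165.128.99: bits 10100010101001011000 walk d0:H1→d1:-→d2:-→d3:-→d4:-→d5:-→d6:-→d7:-→d8:-→d9:-→d10:-→d11:H2→d12:-→d13:-→d14:-→d15:-→d16:-→d17:-→d18:-→d19:H2→d20:H1 -> H1
  add 203.0.0.0/8 -> H1 at depth 8
  lookup 203.147.0.106: bits 11001011100100110 walk d0:H1→d1:-→d2:-→d3:-→d4:-→d5:-→d6:-→d7:-→d8:H1→d9:-→d10:-→d11:-→d12:-→d13:-→d14:-→d15:-→d16:H0→d17:- -> H0
  add 162.164.0.0/15 -> H2 at depth 15

== LOOKUPS ==
["H0","H1","H0","H0","H0","H1","H0","H1","H1","H0","H1","H0"]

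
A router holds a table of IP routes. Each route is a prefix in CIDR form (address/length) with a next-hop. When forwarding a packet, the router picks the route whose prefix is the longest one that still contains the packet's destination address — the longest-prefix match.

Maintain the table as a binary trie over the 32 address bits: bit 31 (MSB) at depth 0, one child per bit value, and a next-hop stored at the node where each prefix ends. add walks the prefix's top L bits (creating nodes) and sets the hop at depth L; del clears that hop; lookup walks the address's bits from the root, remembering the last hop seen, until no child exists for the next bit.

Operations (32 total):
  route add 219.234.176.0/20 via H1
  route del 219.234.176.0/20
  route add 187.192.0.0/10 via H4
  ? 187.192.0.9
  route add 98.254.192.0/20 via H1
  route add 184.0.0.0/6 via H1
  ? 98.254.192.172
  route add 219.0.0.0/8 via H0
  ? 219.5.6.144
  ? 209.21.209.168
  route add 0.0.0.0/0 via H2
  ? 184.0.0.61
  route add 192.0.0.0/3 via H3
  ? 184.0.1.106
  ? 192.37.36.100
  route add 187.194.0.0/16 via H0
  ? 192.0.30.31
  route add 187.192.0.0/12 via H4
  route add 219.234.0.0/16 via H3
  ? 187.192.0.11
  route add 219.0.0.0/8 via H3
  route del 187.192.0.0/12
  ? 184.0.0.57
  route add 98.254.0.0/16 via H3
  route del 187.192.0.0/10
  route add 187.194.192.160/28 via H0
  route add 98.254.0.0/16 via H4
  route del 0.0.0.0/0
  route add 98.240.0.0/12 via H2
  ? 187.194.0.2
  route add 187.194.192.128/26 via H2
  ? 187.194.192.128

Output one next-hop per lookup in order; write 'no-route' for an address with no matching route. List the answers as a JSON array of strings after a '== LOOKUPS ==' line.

Process each operation:
  + 219.234.176.0/20 (H1) depth=20
  del 219.234.176.0/20 (clear depth 20)
  + 187.192.0.0/10 (H4) depth=10
  lookup 187.192.0.9: bits 1011101111 walk d0:-→d1:-→d2:-→d3:-→d4:-→d5:-→d6:-→d7:-→d8:-→d9:-→d10:H4 -> H4
  + 98.254.192.0/20 (H1) depth=20
  + 184.0.0.0/6 (H1) depth=6
  lookup 98.254.192.172: bits 01100010111111101100 walk d0:-→d1:-→d2:-→d3:-→d4:-→d5:-→d6:-→d7:-→d8:-→d9:-→d10:-→d11:-→d12:-→d13:-→d14:-→d15:-→d16:-→d17:-→d18:-→d19:-→d20:H1 -> H1
  + 219.0.0.0/8 (H0) depth=8
  lookup 219.5.6.144: bits 11011011 walk d0:-→d1:-→d2:-→d3:-→d4:-→d5:-→d6:-→d7:-→d8:H0 -> H0
  lookup 209.21.209.168: bits 1101 walk d0:-→d1:-→d2:-→d3:-→d4:- -> no-route
  + 0.0.0.0/0 (H2) depth=0
  lookup 184.0.0.61: bits 101110 walk d0:H2→d1:-→d2:-→d3:-→d4:-→d5:-→d6:H1 -> H1
  + 192.0.0.0/3 (H3) depth=3
  lookup 184.0.1.106: bits 101110 walk d0:H2→d1:-→d2:-→d3:-→d4:-→d5:-→d6:H1 -> H1
  lookup 192.37.36.100: bits 110 walk d0:H2→d1:-→d2:-→d3:H3 -> H3
  + 187.194.0.0/16 (H0) depth=16
  lookup 192.0.30.31: bits 110 walk d0:H2→d1:-→d2:-→d3:H3 -> H3
  + 187.192.0.0/12 (H4) depth=12
  + 219.234.0.0/16 (H3) depth=16
  lookup 187.192.0.11: bits 10111011110000 walk d0:H2→d1:-→d2:-→d3:-→d4:-→d5:-→d6:H1→d7:-→d8:-→d9:-→d10:H4→d11:-→d12:H4→d13:-→d14:- -> H4
  + 219.0.0.0/8 (H3) depth=8
  del 187.192.0.0/12 (clear depth 12)
  lookup 184.0.0.57: bits 101110 walk d0:H2→d1:-→d2:-→d3:-→d4:-→d5:-→d6:H1 -> H1
  + 98.254.0.0/16 (H3) depth=16
  del 187.192.0.0/10 (clear depth 10)
  + 187.194.192.160/28 (H0) depth=28
  + 98.254.0.0/16 (H4) depth=16
  del 0.0.0.0/0 (clear depth 0)
  + 98.240.0.0/12 (H2) depth=12
  lookup 187.194.0.2: bits 1011101111000010 walk d0:-→d1:-→d2:-→d3:-→d4:-→d5:-→d6:H1→d7:-→d8:-→d9:-→d10:-→d11:-→d12:-→d13:-→d14:-→d15:-→d16:H0 -> H0
  + 187.194.192.128/26 (H2) depth=26
  lookup 187.194.192.128: bits 10111011110000101100000010 walk d0:-→d1:-→d2:-→d3:-→d4:-→d5:-→d6:H1→d7:-→d8:-→d9:-→d10:-→d11:-→d12:-→d13:-→d14:-→d15:-→d16:H0→d17:-→d18:-→d19:-→d20:-→d21:-→d22:-→d23:-→d24:-→d25:-→d26:H2 -> H2

== LOOKUPS ==
["H4","H1","H0","no-route","H1","H1","H3","H3","H4","H1","H0","H2"]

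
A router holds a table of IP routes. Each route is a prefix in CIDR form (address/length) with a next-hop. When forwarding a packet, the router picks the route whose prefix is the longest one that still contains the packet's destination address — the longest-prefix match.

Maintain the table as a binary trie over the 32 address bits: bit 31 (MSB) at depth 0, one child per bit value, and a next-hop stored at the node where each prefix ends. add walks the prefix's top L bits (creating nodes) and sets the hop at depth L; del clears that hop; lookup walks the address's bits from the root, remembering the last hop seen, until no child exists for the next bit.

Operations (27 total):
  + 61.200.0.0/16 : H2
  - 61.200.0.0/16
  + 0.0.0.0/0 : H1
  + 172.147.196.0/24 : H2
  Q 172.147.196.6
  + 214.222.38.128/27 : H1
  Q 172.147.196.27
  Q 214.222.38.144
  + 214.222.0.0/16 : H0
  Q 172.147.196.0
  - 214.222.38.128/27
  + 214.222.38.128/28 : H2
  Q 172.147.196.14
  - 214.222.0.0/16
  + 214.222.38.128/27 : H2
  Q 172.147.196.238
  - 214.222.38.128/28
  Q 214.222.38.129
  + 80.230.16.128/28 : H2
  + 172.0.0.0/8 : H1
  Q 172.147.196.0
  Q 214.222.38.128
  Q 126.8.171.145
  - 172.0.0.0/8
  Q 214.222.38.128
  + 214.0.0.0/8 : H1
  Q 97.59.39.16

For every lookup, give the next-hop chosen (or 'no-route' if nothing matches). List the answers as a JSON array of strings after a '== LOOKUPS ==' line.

Apply in order:
  add 61.200.0.0/16 -> H2 at depth 16
  - 61.200.0.0/16 clear@16
  add 0.0.0.0/0 -> H1 at depth 0
  add 172.147.196.0/24 -> H2 at depth 24
  ? 172.147.196.6  path d0:H1→d1:-→d2:-→d3:-→d4:-→d5:-→d6:-→d7:-→d8:-→d9:-→d10:-→d11:-→d12:-→d13:-→d14:-→d15:-→d16:-→d17:-→d18:-→d19:-→d20:-→d21:-→d22:-→d23:-→d24:H2  best=H2
  add 214.222.38.128/27 -> H1 at depth 27
  ? 172.147.196.27  path d0:H1→d1:-→d2:-→d3:-→d4:-→d5:-→d6:-→d7:-→d8:-→d9:-→d10:-→d11:-→d12:-→d13:-→d14:-→d15:-→d16:-→d17:-→d18:-→d19:-→d20:-→d21:-→d22:-→d23:-→d24:H2  best=H2
  ? 214.222.38.144  path d0:H1→d1:-→d2:-→d3:-→d4:-→d5:-→d6:-→d7:-→d8:-→d9:-→d10:-→d11:-→d12:-→d13:-→d14:-→d15:-→d16:-→d17:-→d18:-→d19:-→d20:-→d21:-→d22:-→d23:-→d24:-→d25:-→d26:-→d27:H1  best=H1
  add 214.222.0.0/16 -> H0 at depth 16
  ? 172.147.196.0  path d0:H1→d1:-→d2:-→d3:-→d4:-→d5:-→d6:-→d7:-→d8:-→d9:-→d10:-→d11:-→d12:-→d13:-→d14:-→d15:-→d16:-→d17:-→d18:-→d19:-→d20:-→d21:-→d22:-→d23:-→d24:H2  best=H2
  - 214.222.38.128/27 clear@27
  add 214.222.38.128/28 -> H2 at depth 28
  ? 172.147.196.14  path d0:H1→d1:-→d2:-→d3:-→d4:-→d5:-→d6:-→d7:-→d8:-→d9:-→d10:-→d11:-→d12:-→d13:-→d14:-→d15:-→d16:-→d17:-→d18:-→d19:-→d20:-→d21:-→d22:-→d23:-→d24:H2  best=H2
  - 214.222.0.0/16 clear@16
  add 214.222.38.128/27 -> H2 at depth 27
  ? 172.147.196.238  path d0:H1→d1:-→d2:-→d3:-→d4:-→d5:-→d6:-→d7:-→d8:-→d9:-→d10:-→d11:-→d12:-→d13:-→d14:-→d15:-→d16:-→d17:-→d18:-→d19:-→d20:-→d21:-→d22:-→d23:-→d24:H2  best=H2
  - 214.222.38.128/28 clear@28
  ? 214.222.38.129  path d0:H1→d1:-→d2:-→d3:-→d4:-→d5:-→d6:-→d7:-→d8:-→d9:-→d10:-→d11:-→d12:-→d13:-→d14:-→d15:-→d16:-→d17:-→d18:-→d19:-→d20:-→d21:-→d22:-→d23:-→d24:-→d25:-→d26:-→d27:H2→d28:-  best=H2
  add 80.230.16.128/28 -> H2 at depth 28
  add 172.0.0.0/8 -> H1 at depth 8
  ? 172.147.196.0  path d0:H1→d1:-→d2:-→d3:-→d4:-→d5:-→d6:-→d7:-→d8:H1→d9:-→d10:-→d11:-→d12:-→d13:-→d14:-→d15:-→d16:-→d17:-→d18:-→d19:-→d20:-→d21:-→d22:-→d23:-→d24:H2  best=H2
  ? 214.222.38.128  path d0:H1→d1:-→d2:-→d3:-→d4:-→d5:-→d6:-→d7:-→d8:-→d9:-→d10:-→d11:-→d12:-→d13:-→d14:-→d15:-→d16:-→d17:-→d18:-→d19:-→d20:-→d21:-→d22:-→d23:-→d24:-→d25:-→d26:-→d27:H2→d28:-  best=H2
  ? 126.8.171.145  path d0:H1→d1:-→d2:-  best=H1
  - 172.0.0.0/8 clear@8
  ? 214.222.38.128  path d0:H1→d1:-→d2:-→d3:-→d4:-→d5:-→d6:-→d7:-→d8:-→d9:-→d10:-→d11:-→d12:-→d13:-→d14:-→d15:-→d16:-→d17:-→d18:-→d19:-→d20:-→d21:-→d22:-→d23:-→d24:-→d25:-→d26:-→d27:H2→d28:-  best=H2
  add 214.0.0.0/8 -> H1 at depth 8
  ? 97.59.39.16  path d0:H1→d1:-→d2:-  best=H1

== LOOKUPS ==
["H2","H2","H1","H2","H2","H2","H2","H2","H2","H1","H2","H1"]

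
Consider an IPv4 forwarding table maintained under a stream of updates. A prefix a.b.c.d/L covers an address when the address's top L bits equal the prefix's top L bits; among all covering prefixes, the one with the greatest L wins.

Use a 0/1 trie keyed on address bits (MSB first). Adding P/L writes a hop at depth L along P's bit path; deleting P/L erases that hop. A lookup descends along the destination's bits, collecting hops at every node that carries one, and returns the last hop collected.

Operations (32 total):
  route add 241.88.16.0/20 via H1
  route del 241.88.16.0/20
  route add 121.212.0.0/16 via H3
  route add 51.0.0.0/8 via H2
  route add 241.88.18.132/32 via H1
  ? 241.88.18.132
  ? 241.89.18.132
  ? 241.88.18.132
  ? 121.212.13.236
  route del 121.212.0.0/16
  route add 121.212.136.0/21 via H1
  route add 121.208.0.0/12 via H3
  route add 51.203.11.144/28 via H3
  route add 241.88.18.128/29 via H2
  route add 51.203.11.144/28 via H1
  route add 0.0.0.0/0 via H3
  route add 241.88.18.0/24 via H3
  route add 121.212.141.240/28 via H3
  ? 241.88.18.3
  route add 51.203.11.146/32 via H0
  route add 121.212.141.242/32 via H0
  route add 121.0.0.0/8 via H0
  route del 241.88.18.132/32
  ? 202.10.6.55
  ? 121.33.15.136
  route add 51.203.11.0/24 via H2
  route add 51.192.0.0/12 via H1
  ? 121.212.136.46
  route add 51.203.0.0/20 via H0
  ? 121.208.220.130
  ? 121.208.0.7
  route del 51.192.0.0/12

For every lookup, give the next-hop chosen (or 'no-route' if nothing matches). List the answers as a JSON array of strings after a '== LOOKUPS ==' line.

Process each operation:
  + 241.88.16.0/20 (H1) depth=20
  del 241.88.16.0/20 (clear depth 20)
  + 121.212.0.0/16 (H3) depth=16
  + 51.0.0.0/8 (H2) depth=8
  + 241.88.18.132/32 (H1) depth=32
  ? 241.88.18.132  path d0:-→d1:-→d2:-→d3:-→d4:-→d5:-→d6:-→d7:-→d8:-→d9:-→d10:-→d11:-→d12:-→d13:-→d14:-→d15:-→d16:-→d17:-→d18:-→d19:-→d20:-→d21:-→d22:-→d23:-→d24:-→d25:-→d26:-→d27:-→d28:-→d29:-→d30:-→d31:-→d32:H1  best=H1
  ? 241.89.18.132  path d0:-→d1:-→d2:-→d3:-→d4:-→d5:-→d6:-→d7:-→d8:-→d9:-→d10:-→d11:-→d12:-→d13:-→d14:-→d15:-  best=no-route
  ? 241.88.18.132  path d0:-→d1:-→d2:-→d3:-→d4:-→d5:-→d6:-→d7:-→d8:-→d9:-→d10:-→d11:-→d12:-→d13:-→d14:-→d15:-→d16:-→d17:-→d18:-→d19:-→d20:-→d21:-→d22:-→d23:-→d24:-→d25:-→d26:-→d27:-→d28:-→d29:-→d30:-→d31:-→d32:H1  best=H1
  ? 121.212.13.236  path d0:-→d1:-→d2:-→d3:-→d4:-→d5:-→d6:-→d7:-→d8:-→d9:-→d10:-→d11:-→d12:-→d13:-→d14:-→d15:-→d16:H3  best=H3
  del 121.212.0.0/16 (clear depth 16)
  + 121.212.136.0/21 (H1) depth=21
  + 121.208.0.0/12 (H3) depth=12
  + 51.203.11.144/28 (H3) depth=28
  + 241.88.18.128/29 (H2) depth=29
  + 51.203.11.144/28 (H1) depth=28
  + 0.0.0.0/0 (H3) depth=0
  + 241.88.18.0/24 (H3) depth=24
  + 121.212.141.240/28 (H3) depth=28
  ? 241.88.18.3  path d0:H3→d1:-→d2:-→d3:-→d4:-→d5:-→d6:-→d7:-→d8:-→d9:-→d10:-→d11:-→d12:-→d13:-→d14:-→d15:-→d16:-→d17:-→d18:-→d19:-→d20:-→d21:-→d22:-→d23:-→d24:H3  best=H3
  + 51.203.11.146/32 (H0) depth=32
  + 121.212.141.242/32 (H0) depth=32
  + 121.0.0.0/8 (H0) depth=8
  del 241.88.18.132/32 (clear depth 32)
  ? 202.10.6.55  path d0:H3→d1:-→d2:-  best=H3
  ? 121.33.15.136  path d0:H3→d1:-→d2:-→d3:-→d4:-→d5:-→d6:-→d7:-→d8:H0  best=H0
  + 51.203.11.0/24 (H2) depth=24
  + 51.192.0.0/12 (H1) depth=12
  ? 121.212.136.46  path d0:H3→d1:-→d2:-→d3:-→d4:-→d5:-→d6:-→d7:-→d8:H0→d9:-→d10:-→d11:-→d12:H3→d13:-→d14:-→d15:-→d16:-→d17:-→d18:-→d19:-→d20:-→d21:H1  best=H1
  + 51.203.0.0/20 (H0) depth=20
  ? 121.208.220.130  path d0:H3→d1:-→d2:-→d3:-→d4:-→d5:-→d6:-→d7:-→d8:H0→d9:-→d10:-→d11:-→d12:H3→d13:-  best=H3
  ? 121.208.0.7  path d0:H3→d1:-→d2:-→d3:-→d4:-→d5:-→d6:-→d7:-→d8:H0→d9:-→d10:-→d11:-→d12:H3→d13:-  best=H3
  del 51.192.0.0/12 (clear depth 12)

== LOOKUPS ==
["H1","no-route","H1","H3","H3","H3","H0","H1","H3","H3"]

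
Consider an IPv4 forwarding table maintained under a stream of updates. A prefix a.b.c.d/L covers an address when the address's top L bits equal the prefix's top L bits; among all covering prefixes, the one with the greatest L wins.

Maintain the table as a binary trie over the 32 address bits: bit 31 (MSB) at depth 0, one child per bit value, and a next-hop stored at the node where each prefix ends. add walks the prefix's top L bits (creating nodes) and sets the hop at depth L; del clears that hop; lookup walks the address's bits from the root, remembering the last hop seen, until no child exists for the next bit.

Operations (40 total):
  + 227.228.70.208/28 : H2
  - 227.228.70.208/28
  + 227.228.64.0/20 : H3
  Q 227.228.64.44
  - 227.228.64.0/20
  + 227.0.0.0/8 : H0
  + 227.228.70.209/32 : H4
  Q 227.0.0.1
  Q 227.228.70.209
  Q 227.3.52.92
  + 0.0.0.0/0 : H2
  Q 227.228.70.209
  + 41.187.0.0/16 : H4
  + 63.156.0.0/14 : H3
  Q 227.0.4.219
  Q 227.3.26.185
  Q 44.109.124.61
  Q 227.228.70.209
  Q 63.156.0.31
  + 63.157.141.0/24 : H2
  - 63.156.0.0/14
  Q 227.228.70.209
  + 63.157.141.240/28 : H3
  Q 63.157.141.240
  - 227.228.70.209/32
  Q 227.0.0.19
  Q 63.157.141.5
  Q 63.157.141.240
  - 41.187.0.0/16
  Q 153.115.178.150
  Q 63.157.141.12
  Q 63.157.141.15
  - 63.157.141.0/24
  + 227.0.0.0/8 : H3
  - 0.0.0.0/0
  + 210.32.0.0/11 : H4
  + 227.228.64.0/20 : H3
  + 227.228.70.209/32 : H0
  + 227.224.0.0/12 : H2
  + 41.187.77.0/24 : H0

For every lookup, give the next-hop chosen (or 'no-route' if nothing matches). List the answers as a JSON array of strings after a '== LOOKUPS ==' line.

Process each operation:
  + 227.228.70.208/28 (H2) depth=28
  del 227.228.70.208/28 (clear depth 28)
  + 227.228.64.0/20 (H3) depth=20
  lookup 227.228.64.44: bits 111000111110010001000 walk d0:-→d1:-→d2:-→d3:-→d4:-→d5:-→d6:-→d7:-→d8:-→d9:-→d10:-→d11:-→d12:-→d13:-→d14:-→d15:-→d16:-→d17:-→d18:-→d19:-→d20:H3→d21:- -> H3
  del 227.228.64.0/20 (clear depth 20)
  + 227.0.0.0/8 (H0) depth=8
  + 227.228.70.209/32 (H4) depth=32
  lookup 227.0.0.1: bits 11100011 walk d0:-→d1:-→d2:-→d3:-→d4:-→d5:-→d6:-→d7:-→d8:H0 -> H0
  lookup 227.228.70.209: bits 11100011111001000100011011010001 walk d0:-→d1:-→d2:-→d3:-→d4:-→d5:-→d6:-→d7:-→d8:H0→d9:-→d10:-→d11:-→d12:-→d13:-→d14:-→d15:-→d16:-→d17:-→d18:-→d19:-→d20:-→d21:-→d22:-→d23:-→d24:-→d25:-→d26:-→d27:-→d28:-→d29:-→d30:-→d31:-→d32:H4 -> H4
  lookup 227.3.52.92: bits 11100011 walk d0:-→d1:-→d2:-→d3:-→d4:-→d5:-→d6:-→d7:-→d8:H0 -> H0
  + 0.0.0.0/0 (H2) depth=0
  lookup 227.228.70.209: bits 11100011111001000100011011010001 walk d0:H2→d1:-→d2:-→d3:-→d4:-→d5:-→d6:-→d7:-→d8:H0→d9:-→d10:-→d11:-→d12:-→d13:-→d14:-→d15:-→d16:-→d17:-→d18:-→d19:-→d20:-→d21:-→d22:-→d23:-→d24:-→d25:-→d26:-→d27:-→d28:-→d29:-→d30:-→d31:-→d32:H4 -> H4
  + 41.187.0.0/16 (H4) depth=16
  + 63.156.0.0/14 (H3) depth=14
  lookup 227.0.4.219: bits 11100011 walk d0:H2→d1:-→d2:-→d3:-→d4:-→d5:-→d6:-→d7:-→d8:H0 -> H0
  lookup 227.3.26.185: bits 11100011 walk d0:H2→d1:-→d2:-→d3:-→d4:-→d5:-→d6:-→d7:-→d8:H0 -> H0
  lookup 44.109.124.61: bits 00101 walk d0:H2→d1:-→d2:-→d3:-→d4:-→d5:- -> H2
  lookup 227.228.70.209: bits 11100011111001000100011011010001 walk d0:H2→d1:-→d2:-→d3:-→d4:-→d5:-→d6:-→d7:-→d8:H0→d9:-→d10:-→d11:-→d12:-→d13:-→d14:-→d15:-→d16:-→d17:-→d18:-→d19:-→d20:-→d21:-→d22:-→d23:-→d24:-→d25:-→d26:-→d27:-→d28:-→d29:-→d30:-→d31:-→d32:H4 -> H4
  lookup 63.156.0.31: bits 00111111100111 walk d0:H2→d1:-→d2:-→d3:-→d4:-→d5:-→d6:-→d7:-→d8:-→d9:-→d10:-→d11:-→d12:-→d13:-→d14:H3 -> H3
  + 63.157.141.0/24 (H2) depth=24
  del 63.156.0.0/14 (clear depth 14)
  lookup 227.228.70.209: bits 11100011111001000100011011010001 walk d0:H2→d1:-→d2:-→d3:-→d4:-→d5:-→d6:-→d7:-→d8:H0→d9:-→d10:-→d11:-→d12:-→d13:-→d14:-→d15:-→d16:-→d17:-→d18:-→d19:-→d20:-→d21:-→d22:-→d23:-→d24:-→d25:-→d26:-→d27:-→d28:-→d29:-→d30:-→d31:-→d32:H4 -> H4
  + 63.157.141.240/28 (H3) depth=28
  lookup 63.157.141.240: bits 0011111110011101100011011111 walk d0:H2→d1:-→d2:-→d3:-→d4:-→d5:-→d6:-→d7:-→d8:-→d9:-→d10:-→d11:-→d12:-→d13:-→d14:-→d15:-→d16:-→d17:-→d18:-→d19:-→d20:-→d21:-→d22:-→d23:-→d24:H2→d25:-→d26:-→d27:-→d28:H3 -> H3
  del 227.228.70.209/32 (clear depth 32)
  lookup 227.0.0.19: bits 11100011 walk d0:H2→d1:-→d2:-→d3:-→d4:-→d5:-→d6:-→d7:-→d8:H0 -> H0
  lookup 63.157.141.5: bits 001111111001110110001101 walk d0:H2→d1:-→d2:-→d3:-→d4:-→d5:-→d6:-→d7:-→d8:-→d9:-→d10:-→d11:-→d12:-→d13:-→d14:-→d15:-→d16:-→d17:-→d18:-→d19:-→d20:-→d21:-→d22:-→d23:-→d24:H2 -> H2
  lookup 63.157.141.240: bits 0011111110011101100011011111 walk d0:H2→d1:-→d2:-→d3:-→d4:-→d5:-→d6:-→d7:-→d8:-→d9:-→d10:-→d11:-→d12:-→d13:-→d14:-→d15:-→d16:-→d17:-→d18:-→d19:-→d20:-→d21:-→d22:-→d23:-→d24:H2→d25:-→d26:-→d27:-→d28:H3 -> H3
  del 41.187.0.0/16 (clear depth 16)
  lookup 153.115.178.150: bits 1 walk d0:H2→d1:- -> H2
  lookup 63.157.141.12: bits 001111111001110110001101 walk d0:H2→d1:-→d2:-→d3:-→d4:-→d5:-→d6:-→d7:-→d8:-→d9:-→d10:-→d11:-→d12:-→d13:-→d14:-→d15:-→d16:-→d17:-→d18:-→d19:-→d20:-→d21:-→d22:-→d23:-→d24:H2 -> H2
  lookup 63.157.141.15: bits 001111111001110110001101 walk d0:H2→d1:-→d2:-→d3:-→d4:-→d5:-→d6:-→d7:-→d8:-→d9:-→d10:-→d11:-→d12:-→d13:-→d14:-→d15:-→d16:-→d17:-→d18:-→d19:-→d20:-→d21:-→d22:-→d23:-→d24:H2 -> H2
  del 63.157.141.0/24 (clear depth 24)
  + 227.0.0.0/8 (H3) depth=8
  del 0.0.0.0/0 (clear depth 0)
  + 210.32.0.0/11 (H4) depth=11
  + 227.228.64.0/20 (H3) depth=20
  + 227.228.70.209/32 (H0) depth=32
  + 227.224.0.0/12 (H2) depth=12
  + 41.187.77.0/24 (H0) depth=24

== LOOKUPS ==
["H3","H0","H4","H0","H4","H0","H0","H2","H4","H3","H4","H3","H0","H2","H3","H2","H2","H2"]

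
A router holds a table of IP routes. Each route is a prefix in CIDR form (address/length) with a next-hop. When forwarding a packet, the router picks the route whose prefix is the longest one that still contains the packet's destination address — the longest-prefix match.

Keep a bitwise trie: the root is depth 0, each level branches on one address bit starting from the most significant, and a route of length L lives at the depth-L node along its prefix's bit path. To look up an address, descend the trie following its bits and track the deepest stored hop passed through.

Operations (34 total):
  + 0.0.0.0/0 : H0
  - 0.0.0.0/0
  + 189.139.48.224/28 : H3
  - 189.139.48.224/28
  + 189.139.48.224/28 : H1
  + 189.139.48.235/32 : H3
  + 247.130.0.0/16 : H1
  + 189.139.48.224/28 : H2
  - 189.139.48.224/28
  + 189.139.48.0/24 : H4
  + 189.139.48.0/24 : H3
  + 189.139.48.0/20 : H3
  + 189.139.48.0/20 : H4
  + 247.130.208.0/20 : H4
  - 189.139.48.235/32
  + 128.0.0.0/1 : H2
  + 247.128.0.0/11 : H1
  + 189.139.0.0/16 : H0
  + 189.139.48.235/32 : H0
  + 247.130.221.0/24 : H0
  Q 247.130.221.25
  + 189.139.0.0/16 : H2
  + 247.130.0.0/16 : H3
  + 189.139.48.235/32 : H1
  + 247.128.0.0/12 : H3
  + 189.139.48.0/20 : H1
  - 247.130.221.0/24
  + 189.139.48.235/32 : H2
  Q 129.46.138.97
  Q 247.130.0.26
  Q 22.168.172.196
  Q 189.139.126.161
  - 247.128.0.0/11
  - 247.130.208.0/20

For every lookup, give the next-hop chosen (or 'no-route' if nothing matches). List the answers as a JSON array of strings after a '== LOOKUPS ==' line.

Apply in order:
  + 0.0.0.0/0 (H0) depth=0
  - 0.0.0.0/0 clear@0
  + 189.139.48.224/28 (H3) depth=28
  - 189.139.48.224/28 clear@28
  + 189.139.48.224/28 (H1) depth=28
  + 189.139.48.235/32 (H3) depth=32
  + 247.130.0.0/16 (H1) depth=16
  + 189.139.48.224/28 (H2) depth=28
  - 189.139.48.224/28 clear@28
  + 189.139.48.0/24 (H4) depth=24
  + 189.139.48.0/24 (H3) depth=24
  + 189.139.48.0/20 (H3) depth=20
  + 189.139.48.0/20 (H4) depth=20
  + 247.130.208.0/20 (H4) depth=20
  - 189.139.48.235/32 clear@32
  + 128.0.0.0/1 (H2) depth=1
  + 247.128.0.0/11 (H1) depth=11
  + 189.139.0.0/16 (H0) depth=16
  + 189.139.48.235/32 (H0) depth=32
  + 247.130.221.0/24 (H0) depth=24
  Q 247.130.221.25: descend 111101111000001011011101 ; hops seen [H2,H1,H1,H4,H0] ; pick H0
  + 189.139.0.0/16 (H2) depth=16
  + 247.130.0.0/16 (H3) depth=16
  + 189.139.48.235/32 (H1) depth=32
  + 247.128.0.0/12 (H3) depth=12
  + 189.139.48.0/20 (H1) depth=20
  - 247.130.221.0/24 clear@24
  + 189.139.48.235/32 (H2) depth=32
  Q 129.46.138.97: descend 10 ; hops seen [H2] ; pick H2
  Q 247.130.0.26: descend 1111011110000010 ; hops seen [H2,H1,H3,H3] ; pick H3
  Q 22.168.172.196: descend ε ; hops seen [∅] ; pick no-route
  Q 189.139.126.161: descend 10111101100010110 ; hops seen [H2,H2] ; pick H2
  - 247.128.0.0/11 clear@11
  - 247.130.208.0/20 clear@20

== LOOKUPS ==
["H0","H2","H3","no-route","H2"]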